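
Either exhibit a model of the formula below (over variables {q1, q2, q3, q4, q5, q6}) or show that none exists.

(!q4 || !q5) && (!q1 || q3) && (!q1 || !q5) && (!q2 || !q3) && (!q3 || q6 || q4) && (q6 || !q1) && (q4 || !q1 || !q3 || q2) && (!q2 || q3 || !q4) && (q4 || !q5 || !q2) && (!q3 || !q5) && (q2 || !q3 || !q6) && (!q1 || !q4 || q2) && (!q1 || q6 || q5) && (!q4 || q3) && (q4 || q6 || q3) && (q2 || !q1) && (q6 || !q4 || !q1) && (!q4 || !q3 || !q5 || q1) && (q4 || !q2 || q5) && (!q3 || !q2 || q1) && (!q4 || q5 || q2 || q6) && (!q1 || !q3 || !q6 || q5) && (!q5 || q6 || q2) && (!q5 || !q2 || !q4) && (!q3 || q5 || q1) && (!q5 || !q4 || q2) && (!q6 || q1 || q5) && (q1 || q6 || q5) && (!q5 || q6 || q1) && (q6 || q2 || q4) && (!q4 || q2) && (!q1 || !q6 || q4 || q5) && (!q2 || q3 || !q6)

q1=false; q2=false; q3=false; q4=false; q5=true; q6=true

Try q4 = false.
Try q1 = false.
Try q2 = false.
From the singleton clause (q6), q6 = true.
From the singleton clause (!q3), q3 = false.
From the singleton clause (q5), q5 = true.
All clauses are satisfied.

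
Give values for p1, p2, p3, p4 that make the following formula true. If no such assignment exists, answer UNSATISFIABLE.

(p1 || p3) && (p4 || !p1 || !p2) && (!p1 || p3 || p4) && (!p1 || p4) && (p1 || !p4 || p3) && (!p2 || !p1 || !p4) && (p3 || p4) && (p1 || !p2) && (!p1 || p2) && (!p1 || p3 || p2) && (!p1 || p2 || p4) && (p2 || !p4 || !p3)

Case p1 = false:
From the singleton clause (p3), p3 = true.
From the singleton clause (!p2), p2 = false.
From the singleton clause (!p4), p4 = false.
This assignment satisfies each clause.

p1=false, p2=false, p3=true, p4=false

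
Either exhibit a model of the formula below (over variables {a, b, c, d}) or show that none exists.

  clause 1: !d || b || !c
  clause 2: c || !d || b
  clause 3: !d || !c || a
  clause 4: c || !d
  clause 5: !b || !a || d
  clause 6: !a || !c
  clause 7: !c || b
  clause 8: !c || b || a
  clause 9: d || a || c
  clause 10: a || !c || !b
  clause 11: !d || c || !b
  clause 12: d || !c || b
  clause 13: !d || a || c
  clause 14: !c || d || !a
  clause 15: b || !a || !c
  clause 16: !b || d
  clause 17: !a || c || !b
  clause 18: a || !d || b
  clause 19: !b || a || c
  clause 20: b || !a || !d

Suppose c = false.
(!d) alone gives d = false.
(a) alone gives a = true.
(!b) alone gives b = false.
All clauses are satisfied.

a ↦ true,  b ↦ false,  c ↦ false,  d ↦ false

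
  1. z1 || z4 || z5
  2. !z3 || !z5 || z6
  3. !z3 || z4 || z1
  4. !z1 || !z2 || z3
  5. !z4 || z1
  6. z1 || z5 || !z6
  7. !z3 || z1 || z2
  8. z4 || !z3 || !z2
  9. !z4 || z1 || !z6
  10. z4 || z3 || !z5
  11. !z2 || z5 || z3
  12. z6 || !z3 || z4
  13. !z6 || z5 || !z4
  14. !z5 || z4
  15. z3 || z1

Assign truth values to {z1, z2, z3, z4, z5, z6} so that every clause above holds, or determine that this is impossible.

Branch on z4: set z4 = true.
The clause (z1) is unit, so z1 = true.
Branch on z2: set z2 = true.
The clause (z3) is unit, so z3 = true.
Branch on z5: set z5 = false.
The clause (!z6) is unit, so z6 = false.
All clauses are satisfied.

z1: true, z2: true, z3: true, z4: true, z5: false, z6: false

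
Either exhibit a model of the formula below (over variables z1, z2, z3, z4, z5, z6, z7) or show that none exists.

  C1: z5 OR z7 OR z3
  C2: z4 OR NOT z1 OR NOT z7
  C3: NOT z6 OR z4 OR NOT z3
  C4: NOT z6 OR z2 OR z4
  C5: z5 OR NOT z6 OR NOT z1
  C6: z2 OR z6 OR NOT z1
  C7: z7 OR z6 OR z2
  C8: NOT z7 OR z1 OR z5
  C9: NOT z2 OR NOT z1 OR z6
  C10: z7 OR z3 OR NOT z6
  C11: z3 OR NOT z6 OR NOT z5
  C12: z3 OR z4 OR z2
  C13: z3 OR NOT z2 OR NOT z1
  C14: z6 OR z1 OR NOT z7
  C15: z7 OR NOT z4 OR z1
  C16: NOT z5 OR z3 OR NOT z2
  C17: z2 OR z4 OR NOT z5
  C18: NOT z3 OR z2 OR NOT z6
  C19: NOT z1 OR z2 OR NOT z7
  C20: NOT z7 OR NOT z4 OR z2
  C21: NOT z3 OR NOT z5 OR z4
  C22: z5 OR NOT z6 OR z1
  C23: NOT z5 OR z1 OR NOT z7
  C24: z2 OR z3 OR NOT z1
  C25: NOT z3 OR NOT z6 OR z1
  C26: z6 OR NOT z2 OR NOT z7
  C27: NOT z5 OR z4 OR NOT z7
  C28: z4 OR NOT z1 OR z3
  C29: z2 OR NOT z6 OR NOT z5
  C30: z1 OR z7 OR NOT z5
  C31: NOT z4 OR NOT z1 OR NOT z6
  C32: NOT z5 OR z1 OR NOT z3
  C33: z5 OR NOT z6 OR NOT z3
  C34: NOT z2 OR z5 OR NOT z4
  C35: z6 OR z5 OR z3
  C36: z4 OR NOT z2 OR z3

Try z5 = false.
Try z7 = false.
Unit clause (z3) forces z3 = true.
Unit clause (NOT z6) forces z6 = false.
Unit clause (z2) forces z2 = true.
Unit clause (NOT z1) forces z1 = false.
Unit clause (NOT z4) forces z4 = false.
All clauses are satisfied.

z1: false, z2: true, z3: true, z4: false, z5: false, z6: false, z7: false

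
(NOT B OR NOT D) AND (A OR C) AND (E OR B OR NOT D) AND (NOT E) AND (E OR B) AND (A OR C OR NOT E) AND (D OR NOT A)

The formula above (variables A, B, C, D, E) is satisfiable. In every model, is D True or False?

False

Suppose D = true.
Unit clause (NOT B) forces B = false.
Unit clause (E) forces E = true.
That conflicts with the unit clause (NOT E).
So every satisfying assignment has D = False.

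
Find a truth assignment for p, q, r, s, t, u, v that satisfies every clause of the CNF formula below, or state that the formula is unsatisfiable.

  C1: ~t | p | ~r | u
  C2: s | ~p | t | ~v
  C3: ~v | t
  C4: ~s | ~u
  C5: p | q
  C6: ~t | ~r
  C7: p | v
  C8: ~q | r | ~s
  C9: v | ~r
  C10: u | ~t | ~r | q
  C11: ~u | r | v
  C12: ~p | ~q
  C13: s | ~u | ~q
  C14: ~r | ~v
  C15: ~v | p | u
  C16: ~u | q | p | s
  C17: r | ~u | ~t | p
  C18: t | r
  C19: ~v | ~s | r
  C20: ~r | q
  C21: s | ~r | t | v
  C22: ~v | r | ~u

p ↦ 1; q ↦ 0; r ↦ 0; s ↦ 0; t ↦ 1; u ↦ 0; v ↦ 0

Branch on v: set v = 0.
(p) alone gives p = 1.
(~r) alone gives r = 0.
(~u) alone gives u = 0.
(~q) alone gives q = 0.
(t) alone gives t = 1.
Every clause is now satisfied; s is unconstrained.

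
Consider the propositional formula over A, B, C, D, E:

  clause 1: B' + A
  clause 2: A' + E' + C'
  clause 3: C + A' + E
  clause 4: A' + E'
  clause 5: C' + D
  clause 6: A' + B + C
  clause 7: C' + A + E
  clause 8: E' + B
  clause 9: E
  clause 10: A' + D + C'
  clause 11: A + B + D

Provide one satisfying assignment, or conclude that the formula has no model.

UNSATISFIABLE

(E) alone gives E = 1.
(A') alone gives A = 0.
(B') alone gives B = 0.
That conflicts with the unit clause (B).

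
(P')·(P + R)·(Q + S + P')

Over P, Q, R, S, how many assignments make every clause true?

There are 2^4 = 16 truth assignments over (P, Q, R, S).
Check each against the 3 clauses (columns in the order P, Q, R, S):
  F F F F  ✗ fails (P + R)
  F F F T  ✗ fails (P + R)
  F F T F  ✓ satisfies all
  F F T T  ✓ satisfies all
  F T F F  ✗ fails (P + R)
  F T F T  ✗ fails (P + R)
  F T T F  ✓ satisfies all
  F T T T  ✓ satisfies all
  T F F F  ✗ fails (P')
  T F F T  ✗ fails (P')
  T F T F  ✗ fails (P')
  T F T T  ✗ fails (P')
  T T F F  ✗ fails (P')
  T T F T  ✗ fails (P')
  T T T F  ✗ fails (P')
  T T T T  ✗ fails (P')
4 of the 16 rows are models.

4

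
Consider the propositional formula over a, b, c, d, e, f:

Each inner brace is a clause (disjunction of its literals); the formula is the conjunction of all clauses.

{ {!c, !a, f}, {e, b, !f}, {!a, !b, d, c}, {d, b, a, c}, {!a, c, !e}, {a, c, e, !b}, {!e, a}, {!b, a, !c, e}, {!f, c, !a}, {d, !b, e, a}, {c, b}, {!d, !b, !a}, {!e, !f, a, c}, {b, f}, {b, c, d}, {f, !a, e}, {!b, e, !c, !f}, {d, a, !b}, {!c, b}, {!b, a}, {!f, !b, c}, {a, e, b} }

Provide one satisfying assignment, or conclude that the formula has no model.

Branch on e: set e = true.
The clause (a) is unit, so a = true.
The clause (c) is unit, so c = true.
The clause (f) is unit, so f = true.
The clause (b) is unit, so b = true.
The clause (!d) is unit, so d = false.
Every clause now holds.

a ↦ true,  b ↦ true,  c ↦ true,  d ↦ false,  e ↦ true,  f ↦ true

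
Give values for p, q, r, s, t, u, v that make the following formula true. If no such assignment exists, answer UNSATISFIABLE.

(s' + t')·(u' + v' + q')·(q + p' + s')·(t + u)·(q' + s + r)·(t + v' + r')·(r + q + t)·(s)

From the singleton clause (s), s = 1.
From the singleton clause (t'), t = 0.
From the singleton clause (u), u = 1.
Case v = 0:
Case q = 1:
All clauses hold; p, r can take either value.

p=1,  q=1,  r=1,  s=1,  t=0,  u=1,  v=0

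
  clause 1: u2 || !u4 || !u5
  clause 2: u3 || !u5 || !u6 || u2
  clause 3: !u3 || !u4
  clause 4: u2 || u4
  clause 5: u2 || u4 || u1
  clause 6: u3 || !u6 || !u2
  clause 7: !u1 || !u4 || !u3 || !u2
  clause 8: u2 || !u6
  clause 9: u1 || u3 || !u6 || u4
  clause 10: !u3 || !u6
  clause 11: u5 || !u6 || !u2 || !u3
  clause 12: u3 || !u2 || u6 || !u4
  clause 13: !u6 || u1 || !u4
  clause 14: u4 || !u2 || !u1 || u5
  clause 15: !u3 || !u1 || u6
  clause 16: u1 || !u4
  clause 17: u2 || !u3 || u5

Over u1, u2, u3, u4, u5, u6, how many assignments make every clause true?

6

There are 2^6 = 64 truth assignments over (u1, u2, u3, u4, u5, u6).
Split on u3. With u3 = true, the clauses containing u3 are satisfied and !u3 drops from the rest; 2 of the 2^5 = 32 assignments to the other variables satisfy what remains.
With u3 = false, by the same count on the reduced clause set, 4 assignments work.
Total: 2 + 4 = 6.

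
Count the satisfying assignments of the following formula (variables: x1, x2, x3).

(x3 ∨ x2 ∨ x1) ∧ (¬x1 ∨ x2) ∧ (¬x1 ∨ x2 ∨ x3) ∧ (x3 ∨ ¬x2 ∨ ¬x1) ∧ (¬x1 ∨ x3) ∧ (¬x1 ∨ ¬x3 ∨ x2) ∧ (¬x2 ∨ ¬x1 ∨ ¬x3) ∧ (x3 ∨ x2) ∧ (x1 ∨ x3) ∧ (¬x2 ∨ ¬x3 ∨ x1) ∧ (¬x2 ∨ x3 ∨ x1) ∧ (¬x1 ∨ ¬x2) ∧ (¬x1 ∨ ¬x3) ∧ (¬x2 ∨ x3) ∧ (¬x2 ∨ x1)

1

There are 2^3 = 8 truth assignments over (x1, x2, x3).
Check each against the 15 clauses (columns in the order x1, x2, x3):
  F F F  ✗ fails (x3 ∨ x2 ∨ x1)
  F F T  ✓ satisfies all
  F T F  ✗ fails (x1 ∨ x3)
  F T T  ✗ fails (¬x2 ∨ ¬x3 ∨ x1)
  T F F  ✗ fails (¬x1 ∨ x2)
  T F T  ✗ fails (¬x1 ∨ x2)
  T T F  ✗ fails (x3 ∨ ¬x2 ∨ ¬x1)
  T T T  ✗ fails (¬x2 ∨ ¬x1 ∨ ¬x3)
1 of the 8 rows is a model.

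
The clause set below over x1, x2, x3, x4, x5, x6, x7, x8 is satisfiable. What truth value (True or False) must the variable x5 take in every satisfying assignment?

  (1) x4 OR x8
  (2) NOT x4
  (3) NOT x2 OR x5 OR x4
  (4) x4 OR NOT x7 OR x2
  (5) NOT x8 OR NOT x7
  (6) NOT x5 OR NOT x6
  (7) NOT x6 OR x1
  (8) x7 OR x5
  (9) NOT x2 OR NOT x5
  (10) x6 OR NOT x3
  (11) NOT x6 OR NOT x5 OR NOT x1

Suppose x5 = false.
From the singleton clause (NOT x4), x4 = false.
From the singleton clause (x8), x8 = true.
From the singleton clause (NOT x2), x2 = false.
From the singleton clause (NOT x7), x7 = false.
Now (x7) is unsatisfied and unit — conflict.
So every satisfying assignment has x5 = True.

True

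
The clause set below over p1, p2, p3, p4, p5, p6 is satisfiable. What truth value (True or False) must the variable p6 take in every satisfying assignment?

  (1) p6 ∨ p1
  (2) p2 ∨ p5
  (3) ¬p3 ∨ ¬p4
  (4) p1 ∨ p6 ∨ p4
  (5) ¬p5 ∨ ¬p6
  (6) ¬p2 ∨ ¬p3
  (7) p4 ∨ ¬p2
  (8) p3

Suppose p6 = True.
The clause (¬p5) is unit, so p5 = False.
The clause (p2) is unit, so p2 = True.
The clause (¬p3) is unit, so p3 = False.
Now (p3) is unsatisfied and unit — conflict.
So every satisfying assignment has p6 = False.

False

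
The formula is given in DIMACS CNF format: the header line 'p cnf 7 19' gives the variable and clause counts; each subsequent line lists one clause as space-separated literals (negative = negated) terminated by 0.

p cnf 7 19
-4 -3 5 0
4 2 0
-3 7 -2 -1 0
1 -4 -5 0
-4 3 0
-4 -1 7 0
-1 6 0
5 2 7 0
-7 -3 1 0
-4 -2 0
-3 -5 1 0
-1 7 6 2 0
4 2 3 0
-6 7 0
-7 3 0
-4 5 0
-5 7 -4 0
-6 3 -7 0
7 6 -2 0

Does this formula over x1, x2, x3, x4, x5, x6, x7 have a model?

Suppose x4 = False.
The clause (x2) is unit, so x2 = True.
Suppose x1 = True.
The clause (x6) is unit, so x6 = True.
The clause (x7) is unit, so x7 = True.
The clause (x3) is unit, so x3 = True.
Every clause is now satisfied; x5 is unconstrained.
A satisfying assignment: x1: True, x2: True, x3: True, x4: False, x5: True, x6: True, x7: True.

Yes, satisfiable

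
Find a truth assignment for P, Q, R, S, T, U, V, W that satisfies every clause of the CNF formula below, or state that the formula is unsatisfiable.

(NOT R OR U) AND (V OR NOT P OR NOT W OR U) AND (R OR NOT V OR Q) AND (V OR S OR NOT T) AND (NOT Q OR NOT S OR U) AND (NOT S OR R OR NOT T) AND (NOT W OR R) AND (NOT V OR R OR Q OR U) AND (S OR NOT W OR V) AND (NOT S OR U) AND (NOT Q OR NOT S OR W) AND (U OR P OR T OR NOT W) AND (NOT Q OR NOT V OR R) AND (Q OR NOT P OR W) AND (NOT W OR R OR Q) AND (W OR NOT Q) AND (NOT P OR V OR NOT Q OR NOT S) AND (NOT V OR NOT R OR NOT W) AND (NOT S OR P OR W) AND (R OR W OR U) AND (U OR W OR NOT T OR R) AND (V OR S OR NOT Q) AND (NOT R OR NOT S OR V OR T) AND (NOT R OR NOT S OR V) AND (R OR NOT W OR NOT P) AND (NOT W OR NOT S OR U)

Case R = true:
Unit clause (U) forces U = true.
Case W = false:
Unit clause (NOT Q) forces Q = false.
Unit clause (NOT P) forces P = false.
Unit clause (NOT S) forces S = false.
Case V = true:
Every clause is now satisfied; T is unconstrained.

P=false,  Q=false,  R=true,  S=false,  T=false,  U=true,  V=true,  W=false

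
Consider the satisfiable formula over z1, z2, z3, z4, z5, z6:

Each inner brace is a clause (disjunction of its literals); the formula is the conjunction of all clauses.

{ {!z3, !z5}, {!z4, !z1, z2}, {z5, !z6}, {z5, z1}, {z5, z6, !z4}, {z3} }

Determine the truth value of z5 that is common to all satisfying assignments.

Suppose z5 = true.
(!z3) alone gives z3 = false.
That conflicts with the unit clause (z3).
So every satisfying assignment has z5 = False.

False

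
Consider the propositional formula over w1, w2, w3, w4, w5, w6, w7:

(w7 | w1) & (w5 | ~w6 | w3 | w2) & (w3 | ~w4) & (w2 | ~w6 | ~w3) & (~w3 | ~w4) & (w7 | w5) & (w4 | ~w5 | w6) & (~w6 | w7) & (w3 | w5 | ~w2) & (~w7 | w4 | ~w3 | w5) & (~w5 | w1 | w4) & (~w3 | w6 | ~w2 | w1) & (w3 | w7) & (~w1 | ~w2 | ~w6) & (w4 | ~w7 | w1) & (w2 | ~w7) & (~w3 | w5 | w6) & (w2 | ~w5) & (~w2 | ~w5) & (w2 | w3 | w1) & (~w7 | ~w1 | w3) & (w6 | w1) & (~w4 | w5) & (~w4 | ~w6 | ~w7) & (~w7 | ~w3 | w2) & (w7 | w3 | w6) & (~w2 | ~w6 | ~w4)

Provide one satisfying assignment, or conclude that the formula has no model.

Case w7 = 1:
From the singleton clause (w2), w2 = 1.
From the singleton clause (~w5), w5 = 0.
From the singleton clause (w3), w3 = 1.
From the singleton clause (~w4), w4 = 0.
But (w4) is also a unit clause — contradiction.
So w7 must be the other value — set w7 = 0.
From the singleton clause (w1), w1 = 1.
From the singleton clause (w5), w5 = 1.
From the singleton clause (~w6), w6 = 0.
From the singleton clause (w4), w4 = 1.
From the singleton clause (w3), w3 = 1.
But (~w3) is also a unit clause — contradiction.
Either choice for w7 ends in contradiction.

UNSATISFIABLE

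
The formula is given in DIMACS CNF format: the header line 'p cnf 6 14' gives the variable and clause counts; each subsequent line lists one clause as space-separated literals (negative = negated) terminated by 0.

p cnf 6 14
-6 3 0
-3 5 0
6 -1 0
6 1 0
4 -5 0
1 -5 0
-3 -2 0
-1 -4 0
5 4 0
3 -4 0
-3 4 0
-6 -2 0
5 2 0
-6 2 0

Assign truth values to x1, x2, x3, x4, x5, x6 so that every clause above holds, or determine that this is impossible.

UNSATISFIABLE

Branch on x6: set x6 = False.
The clause (¬x1) is unit, so x1 = False.
Now (x1) is unsatisfied and unit — conflict.
So x6 must be the other value — set x6 = True.
The clause (x3) is unit, so x3 = True.
The clause (x5) is unit, so x5 = True.
The clause (x4) is unit, so x4 = True.
The clause (x1) is unit, so x1 = True.
Now (¬x1) is unsatisfied and unit — conflict.
Neither x6 = True nor x6 = False works.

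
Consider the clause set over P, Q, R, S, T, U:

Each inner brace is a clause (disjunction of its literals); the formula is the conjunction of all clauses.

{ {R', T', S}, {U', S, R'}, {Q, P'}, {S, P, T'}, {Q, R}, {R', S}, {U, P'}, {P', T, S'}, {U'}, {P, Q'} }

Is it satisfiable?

(U') alone gives U = 0.
(P') alone gives P = 0.
(Q') alone gives Q = 0.
(R) alone gives R = 1.
(S) alone gives S = 1.
All clauses hold; T can take either value.
A satisfying assignment: P=0; Q=0; R=1; S=1; T=1; U=0.

Satisfiable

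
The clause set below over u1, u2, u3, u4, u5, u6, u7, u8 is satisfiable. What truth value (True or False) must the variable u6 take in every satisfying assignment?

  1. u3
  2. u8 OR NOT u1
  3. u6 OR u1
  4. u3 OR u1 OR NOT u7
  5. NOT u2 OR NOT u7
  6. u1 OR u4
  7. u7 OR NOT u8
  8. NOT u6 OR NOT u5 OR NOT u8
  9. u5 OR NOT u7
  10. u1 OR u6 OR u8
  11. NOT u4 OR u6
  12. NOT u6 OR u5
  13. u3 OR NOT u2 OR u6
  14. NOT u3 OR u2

Suppose u6 = false.
From the singleton clause (u3), u3 = true.
From the singleton clause (u1), u1 = true.
From the singleton clause (u8), u8 = true.
From the singleton clause (u7), u7 = true.
From the singleton clause (NOT u2), u2 = false.
Now (u2) is unsatisfied and unit — conflict.
So every satisfying assignment has u6 = True.

True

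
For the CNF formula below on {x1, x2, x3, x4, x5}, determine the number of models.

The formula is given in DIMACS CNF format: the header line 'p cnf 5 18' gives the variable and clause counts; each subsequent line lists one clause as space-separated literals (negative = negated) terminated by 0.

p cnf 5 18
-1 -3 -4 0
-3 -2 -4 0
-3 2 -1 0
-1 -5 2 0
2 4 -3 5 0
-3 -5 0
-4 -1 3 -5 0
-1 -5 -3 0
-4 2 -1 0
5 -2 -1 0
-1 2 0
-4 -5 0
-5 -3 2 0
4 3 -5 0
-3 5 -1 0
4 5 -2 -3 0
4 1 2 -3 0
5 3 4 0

3

There are 2^5 = 32 truth assignments over (x1, x2, x3, x4, x5).
Split on x1. With x1 = True, the clauses containing x1 are satisfied and ¬x1 drops from the rest; 0 of the 2^4 = 16 assignments to the other variables satisfy what remains.
With x1 = False, by the same count on the reduced clause set, 3 assignments work.
Total: 0 + 3 = 3.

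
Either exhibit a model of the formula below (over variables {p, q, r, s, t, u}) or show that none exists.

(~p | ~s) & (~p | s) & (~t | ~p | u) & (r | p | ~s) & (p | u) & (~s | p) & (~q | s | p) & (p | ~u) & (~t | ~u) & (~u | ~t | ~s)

UNSATISFIABLE

Try p = 0.
The clause (u) is unit, so u = 1.
But (~u) is also a unit clause — contradiction.
So p must be the other value — set p = 1.
The clause (~s) is unit, so s = 0.
But (s) is also a unit clause — contradiction.
Either choice for p ends in contradiction.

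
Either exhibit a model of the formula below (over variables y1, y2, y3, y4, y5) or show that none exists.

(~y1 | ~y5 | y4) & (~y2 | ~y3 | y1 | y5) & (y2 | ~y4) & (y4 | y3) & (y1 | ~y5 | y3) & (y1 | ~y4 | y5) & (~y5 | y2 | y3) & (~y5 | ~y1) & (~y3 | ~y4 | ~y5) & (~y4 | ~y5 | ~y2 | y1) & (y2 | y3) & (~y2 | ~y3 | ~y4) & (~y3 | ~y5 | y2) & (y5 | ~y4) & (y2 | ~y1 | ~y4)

Try y2 = 1.
Try y4 = 0.
(y3) alone gives y3 = 1.
Try y1 = 0.
(y5) alone gives y5 = 1.
This assignment satisfies each clause.

y1=0; y2=1; y3=1; y4=0; y5=1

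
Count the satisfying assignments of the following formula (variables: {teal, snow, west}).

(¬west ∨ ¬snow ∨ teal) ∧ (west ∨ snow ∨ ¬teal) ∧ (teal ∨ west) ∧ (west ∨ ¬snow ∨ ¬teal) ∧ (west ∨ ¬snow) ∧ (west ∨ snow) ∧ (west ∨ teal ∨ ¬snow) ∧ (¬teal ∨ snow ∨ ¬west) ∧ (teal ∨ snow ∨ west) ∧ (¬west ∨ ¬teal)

1

There are 2^3 = 8 truth assignments over (teal, snow, west).
Check each against the 10 clauses (columns in the order teal, snow, west):
  F F F  ✗ fails (teal ∨ west)
  F F T  ✓ satisfies all
  F T F  ✗ fails (teal ∨ west)
  F T T  ✗ fails (¬west ∨ ¬snow ∨ teal)
  T F F  ✗ fails (west ∨ snow ∨ ¬teal)
  T F T  ✗ fails (¬teal ∨ snow ∨ ¬west)
  T T F  ✗ fails (west ∨ ¬snow ∨ ¬teal)
  T T T  ✗ fails (¬west ∨ ¬teal)
1 of the 8 rows is a model.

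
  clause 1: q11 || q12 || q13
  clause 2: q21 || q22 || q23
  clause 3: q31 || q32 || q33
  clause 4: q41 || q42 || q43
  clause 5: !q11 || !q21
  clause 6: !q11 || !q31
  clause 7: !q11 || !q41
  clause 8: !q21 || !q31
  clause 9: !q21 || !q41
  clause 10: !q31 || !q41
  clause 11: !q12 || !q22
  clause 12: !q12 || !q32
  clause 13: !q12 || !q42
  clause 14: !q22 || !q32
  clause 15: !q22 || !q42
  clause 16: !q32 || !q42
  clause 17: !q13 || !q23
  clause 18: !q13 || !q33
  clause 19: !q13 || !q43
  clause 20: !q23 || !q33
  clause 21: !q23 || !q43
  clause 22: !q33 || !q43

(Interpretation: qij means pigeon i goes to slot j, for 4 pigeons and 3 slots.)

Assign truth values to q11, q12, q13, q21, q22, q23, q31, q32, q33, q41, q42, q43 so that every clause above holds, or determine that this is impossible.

UNSATISFIABLE

Branch on q11: set q11 = false.
Branch on q12: set q12 = true.
The clause (!q22) is unit, so q22 = false.
The clause (!q32) is unit, so q32 = false.
The clause (!q42) is unit, so q42 = false.
Branch on q21: set q21 = true.
The clause (!q31) is unit, so q31 = false.
The clause (q33) is unit, so q33 = true.
The clause (!q41) is unit, so q41 = false.
The clause (q43) is unit, so q43 = true.
That conflicts with the unit clause (!q43).
Backtrack on q21: now try q21 = false.
The clause (q23) is unit, so q23 = true.
The clause (!q13) is unit, so q13 = false.
The clause (!q33) is unit, so q33 = false.
The clause (q31) is unit, so q31 = true.
The clause (!q41) is unit, so q41 = false.
The clause (q43) is unit, so q43 = true.
That conflicts with the unit clause (!q43).
Both values of q21 lead to a conflict.
Backtrack on q12: now try q12 = false.
The clause (q13) is unit, so q13 = true.
The clause (!q23) is unit, so q23 = false.
The clause (!q33) is unit, so q33 = false.
The clause (!q43) is unit, so q43 = false.
Branch on q21: set q21 = true.
The clause (!q31) is unit, so q31 = false.
The clause (q32) is unit, so q32 = true.
The clause (!q41) is unit, so q41 = false.
The clause (q42) is unit, so q42 = true.
That conflicts with the unit clause (!q42).
Backtrack on q21: now try q21 = false.
The clause (q22) is unit, so q22 = true.
The clause (!q32) is unit, so q32 = false.
The clause (q31) is unit, so q31 = true.
The clause (!q41) is unit, so q41 = false.
The clause (q42) is unit, so q42 = true.
That conflicts with the unit clause (!q42).
Both values of q21 lead to a conflict.
Both values of q12 lead to a conflict.
Backtrack on q11: now try q11 = true.
The clause (!q21) is unit, so q21 = false.
The clause (!q31) is unit, so q31 = false.
The clause (!q41) is unit, so q41 = false.
Branch on q22: set q22 = true.
The clause (!q12) is unit, so q12 = false.
The clause (!q32) is unit, so q32 = false.
The clause (q33) is unit, so q33 = true.
The clause (!q42) is unit, so q42 = false.
The clause (q43) is unit, so q43 = true.
That conflicts with the unit clause (!q43).
Backtrack on q22: now try q22 = false.
The clause (q23) is unit, so q23 = true.
The clause (!q13) is unit, so q13 = false.
The clause (!q33) is unit, so q33 = false.
The clause (q32) is unit, so q32 = true.
The clause (!q12) is unit, so q12 = false.
The clause (!q42) is unit, so q42 = false.
The clause (q43) is unit, so q43 = true.
That conflicts with the unit clause (!q43).
Both values of q22 lead to a conflict.
Both values of q11 lead to a conflict.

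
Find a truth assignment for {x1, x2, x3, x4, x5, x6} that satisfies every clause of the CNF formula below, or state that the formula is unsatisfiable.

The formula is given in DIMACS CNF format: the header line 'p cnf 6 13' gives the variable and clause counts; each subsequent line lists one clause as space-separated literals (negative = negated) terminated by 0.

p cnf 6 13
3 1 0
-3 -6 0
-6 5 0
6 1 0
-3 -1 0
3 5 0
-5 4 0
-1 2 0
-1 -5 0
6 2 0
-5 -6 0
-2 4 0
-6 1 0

UNSATISFIABLE

Try x3 = True.
From the singleton clause (¬x6), x6 = False.
From the singleton clause (x1), x1 = True.
But (¬x1) is also a unit clause — contradiction.
Undo x3 and try x3 = False.
From the singleton clause (x1), x1 = True.
From the singleton clause (x5), x5 = True.
But (¬x5) is also a unit clause — contradiction.
Either choice for x3 ends in contradiction.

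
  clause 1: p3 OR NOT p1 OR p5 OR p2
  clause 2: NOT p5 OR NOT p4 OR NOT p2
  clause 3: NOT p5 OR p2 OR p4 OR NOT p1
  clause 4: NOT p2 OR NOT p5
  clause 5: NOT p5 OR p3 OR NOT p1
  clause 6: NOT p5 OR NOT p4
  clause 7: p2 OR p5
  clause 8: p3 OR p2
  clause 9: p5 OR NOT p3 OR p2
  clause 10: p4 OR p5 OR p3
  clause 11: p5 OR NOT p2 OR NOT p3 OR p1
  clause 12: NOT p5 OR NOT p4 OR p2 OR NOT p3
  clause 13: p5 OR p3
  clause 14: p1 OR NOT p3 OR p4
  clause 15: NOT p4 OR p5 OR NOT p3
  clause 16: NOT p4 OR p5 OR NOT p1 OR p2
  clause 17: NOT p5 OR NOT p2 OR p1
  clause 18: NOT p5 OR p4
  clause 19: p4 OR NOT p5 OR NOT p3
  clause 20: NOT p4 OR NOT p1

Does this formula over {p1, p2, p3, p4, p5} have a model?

Yes, satisfiable

Try p2 = true.
From the singleton clause (NOT p5), p5 = false.
From the singleton clause (p3), p3 = true.
From the singleton clause (p1), p1 = true.
From the singleton clause (NOT p4), p4 = false.
This assignment satisfies each clause.
A satisfying assignment: p1=true, p2=true, p3=true, p4=false, p5=false.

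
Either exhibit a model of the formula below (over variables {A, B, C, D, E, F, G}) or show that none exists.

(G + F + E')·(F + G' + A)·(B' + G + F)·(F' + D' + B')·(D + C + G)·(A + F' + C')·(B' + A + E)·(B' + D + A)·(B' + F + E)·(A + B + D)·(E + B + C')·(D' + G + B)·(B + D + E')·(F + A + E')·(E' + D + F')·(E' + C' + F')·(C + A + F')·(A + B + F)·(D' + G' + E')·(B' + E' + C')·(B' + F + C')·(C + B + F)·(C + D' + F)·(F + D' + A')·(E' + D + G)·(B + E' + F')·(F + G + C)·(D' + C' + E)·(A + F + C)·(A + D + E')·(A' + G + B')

A=1, B=0, C=0, D=0, E=0, F=1, G=1

Suppose G = 1.
Suppose F = 1.
Suppose D = 0.
From the singleton clause (E'), E = 0.
Suppose A = 1.
Suppose B = 0.
From the singleton clause (C'), C = 0.
Every clause now holds.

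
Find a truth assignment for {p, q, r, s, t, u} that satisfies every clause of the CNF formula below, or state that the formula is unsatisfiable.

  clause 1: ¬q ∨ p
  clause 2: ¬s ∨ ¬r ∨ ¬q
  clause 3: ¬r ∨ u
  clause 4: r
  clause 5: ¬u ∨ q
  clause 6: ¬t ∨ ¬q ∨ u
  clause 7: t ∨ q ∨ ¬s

p: True; q: True; r: True; s: False; t: False; u: True

(r) alone gives r = True.
(u) alone gives u = True.
(q) alone gives q = True.
(p) alone gives p = True.
(¬s) alone gives s = False.
No clause remains; t is free.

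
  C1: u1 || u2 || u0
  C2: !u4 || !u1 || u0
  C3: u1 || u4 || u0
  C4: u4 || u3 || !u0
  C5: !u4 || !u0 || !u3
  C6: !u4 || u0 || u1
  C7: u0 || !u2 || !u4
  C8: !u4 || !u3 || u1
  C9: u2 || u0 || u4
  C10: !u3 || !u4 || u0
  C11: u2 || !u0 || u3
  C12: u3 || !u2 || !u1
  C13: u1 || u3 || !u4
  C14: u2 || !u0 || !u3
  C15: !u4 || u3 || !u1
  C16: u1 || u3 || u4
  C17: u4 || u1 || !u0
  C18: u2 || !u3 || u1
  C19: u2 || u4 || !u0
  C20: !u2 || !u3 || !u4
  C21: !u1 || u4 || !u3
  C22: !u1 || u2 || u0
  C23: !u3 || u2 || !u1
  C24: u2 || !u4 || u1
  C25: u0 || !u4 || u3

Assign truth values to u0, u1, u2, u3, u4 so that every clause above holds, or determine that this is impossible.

Branch on u1: set u1 = true.
Branch on u4: set u4 = false.
(!u3) alone gives u3 = false.
(!u0) alone gives u0 = false.
(u2) alone gives u2 = true.
Now (!u2) is unsatisfied and unit — conflict.
Backtrack on u4: now try u4 = true.
(u0) alone gives u0 = true.
(!u3) alone gives u3 = false.
Now (u3) is unsatisfied and unit — conflict.
Neither u4 = true nor u4 = false works.
Backtrack on u1: now try u1 = false.
Branch on u2: set u2 = true.
Branch on u4: set u4 = true.
(u0) alone gives u0 = true.
(!u3) alone gives u3 = false.
Now (u3) is unsatisfied and unit — conflict.
Backtrack on u4: now try u4 = false.
(u0) alone gives u0 = true.
Now (!u0) is unsatisfied and unit — conflict.
Neither u4 = true nor u4 = false works.
Backtrack on u2: now try u2 = false.
(u0) alone gives u0 = true.
(u3) alone gives u3 = true.
Now (!u3) is unsatisfied and unit — conflict.
Neither u2 = true nor u2 = false works.
Neither u1 = true nor u1 = false works.

UNSATISFIABLE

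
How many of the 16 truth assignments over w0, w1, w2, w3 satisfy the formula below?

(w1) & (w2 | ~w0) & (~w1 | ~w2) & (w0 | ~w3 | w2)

There are 2^4 = 16 truth assignments over (w0, w1, w2, w3).
Check each against the 4 clauses (columns in the order w0, w1, w2, w3):
  F F F F  ✗ fails (w1)
  F F F T  ✗ fails (w1)
  F F T F  ✗ fails (w1)
  F F T T  ✗ fails (w1)
  F T F F  ✓ satisfies all
  F T F T  ✗ fails (w0 | ~w3 | w2)
  F T T F  ✗ fails (~w1 | ~w2)
  F T T T  ✗ fails (~w1 | ~w2)
  T F F F  ✗ fails (w1)
  T F F T  ✗ fails (w1)
  T F T F  ✗ fails (w1)
  T F T T  ✗ fails (w1)
  T T F F  ✗ fails (w2 | ~w0)
  T T F T  ✗ fails (w2 | ~w0)
  T T T F  ✗ fails (~w1 | ~w2)
  T T T T  ✗ fails (~w1 | ~w2)
1 of the 16 rows is a model.

1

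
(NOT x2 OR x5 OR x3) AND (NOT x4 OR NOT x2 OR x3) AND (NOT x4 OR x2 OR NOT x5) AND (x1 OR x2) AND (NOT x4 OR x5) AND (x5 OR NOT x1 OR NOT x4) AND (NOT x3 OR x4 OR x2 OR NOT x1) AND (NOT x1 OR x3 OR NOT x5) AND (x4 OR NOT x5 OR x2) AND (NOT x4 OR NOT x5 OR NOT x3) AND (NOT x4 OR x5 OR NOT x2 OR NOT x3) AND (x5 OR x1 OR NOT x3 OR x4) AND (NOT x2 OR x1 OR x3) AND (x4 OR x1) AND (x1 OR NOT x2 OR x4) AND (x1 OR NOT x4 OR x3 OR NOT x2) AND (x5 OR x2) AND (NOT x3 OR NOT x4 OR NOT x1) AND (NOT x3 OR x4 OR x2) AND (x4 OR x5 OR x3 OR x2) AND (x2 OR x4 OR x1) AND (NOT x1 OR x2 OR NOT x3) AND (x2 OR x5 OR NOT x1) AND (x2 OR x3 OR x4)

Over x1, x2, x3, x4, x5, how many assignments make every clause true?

2

There are 2^5 = 32 truth assignments over (x1, x2, x3, x4, x5).
Split on x2. With x2 = true, the clauses containing x2 are satisfied and NOT x2 drops from the rest; 2 of the 2^4 = 16 assignments to the other variables satisfy what remains.
With x2 = false, by the same count on the reduced clause set, 0 assignments work.
(One model: x1=T, x2=T, x3=T, x4=F, x5=F.)
Total: 2 + 0 = 2.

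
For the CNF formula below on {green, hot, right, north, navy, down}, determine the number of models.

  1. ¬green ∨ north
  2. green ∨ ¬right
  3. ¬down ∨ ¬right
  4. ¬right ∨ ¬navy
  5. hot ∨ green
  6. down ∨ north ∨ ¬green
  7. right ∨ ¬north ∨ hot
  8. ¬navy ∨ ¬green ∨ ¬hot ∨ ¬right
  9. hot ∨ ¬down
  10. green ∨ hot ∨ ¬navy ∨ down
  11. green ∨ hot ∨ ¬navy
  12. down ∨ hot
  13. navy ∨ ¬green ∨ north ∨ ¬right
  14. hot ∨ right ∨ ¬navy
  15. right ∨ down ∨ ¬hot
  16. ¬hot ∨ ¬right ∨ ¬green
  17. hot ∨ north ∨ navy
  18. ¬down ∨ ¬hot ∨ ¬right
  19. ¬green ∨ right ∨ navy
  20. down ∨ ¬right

5

There are 2^6 = 64 truth assignments over (green, hot, right, north, navy, down).
Split on down. With down = True, the clauses containing down are satisfied and ¬down drops from the rest; 5 of the 2^5 = 32 assignments to the other variables satisfy what remains.
With down = False, by the same count on the reduced clause set, 0 assignments work.
(One model: green=F, hot=T, right=F, north=F, navy=F, down=T.)
Total: 5 + 0 = 5.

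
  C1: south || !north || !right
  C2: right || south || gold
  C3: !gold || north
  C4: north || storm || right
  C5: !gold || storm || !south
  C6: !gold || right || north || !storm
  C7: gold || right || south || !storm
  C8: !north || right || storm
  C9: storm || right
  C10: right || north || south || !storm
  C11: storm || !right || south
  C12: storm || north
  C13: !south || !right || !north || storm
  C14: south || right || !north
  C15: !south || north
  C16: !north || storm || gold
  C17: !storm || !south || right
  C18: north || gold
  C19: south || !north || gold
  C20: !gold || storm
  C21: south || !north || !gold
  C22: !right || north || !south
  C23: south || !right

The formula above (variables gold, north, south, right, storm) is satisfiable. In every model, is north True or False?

Suppose north = false.
Unit clause (!gold) forces gold = false.
That conflicts with the unit clause (gold).
So every satisfying assignment has north = True.

True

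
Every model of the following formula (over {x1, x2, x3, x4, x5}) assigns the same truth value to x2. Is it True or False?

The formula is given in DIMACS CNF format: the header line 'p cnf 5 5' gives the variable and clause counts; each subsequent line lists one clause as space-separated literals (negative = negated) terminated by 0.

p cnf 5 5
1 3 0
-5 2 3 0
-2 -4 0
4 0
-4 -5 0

False

Suppose x2 = True.
From the singleton clause (¬x4), x4 = False.
Now (x4) is unsatisfied and unit — conflict.
So every satisfying assignment has x2 = False.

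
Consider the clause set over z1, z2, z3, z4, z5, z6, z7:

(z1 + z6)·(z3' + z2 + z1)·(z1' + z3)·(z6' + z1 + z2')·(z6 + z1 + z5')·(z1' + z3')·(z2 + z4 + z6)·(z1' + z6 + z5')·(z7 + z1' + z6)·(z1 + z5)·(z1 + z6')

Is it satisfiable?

No

Case z1 = 1:
(z3) alone gives z3 = 1.
But (z3') is also a unit clause — contradiction.
That branch fails; take z1 = 0 instead.
(z6) alone gives z6 = 1.
But (z6') is also a unit clause — contradiction.
Both values of z1 lead to a conflict.
No assignment satisfies every clause.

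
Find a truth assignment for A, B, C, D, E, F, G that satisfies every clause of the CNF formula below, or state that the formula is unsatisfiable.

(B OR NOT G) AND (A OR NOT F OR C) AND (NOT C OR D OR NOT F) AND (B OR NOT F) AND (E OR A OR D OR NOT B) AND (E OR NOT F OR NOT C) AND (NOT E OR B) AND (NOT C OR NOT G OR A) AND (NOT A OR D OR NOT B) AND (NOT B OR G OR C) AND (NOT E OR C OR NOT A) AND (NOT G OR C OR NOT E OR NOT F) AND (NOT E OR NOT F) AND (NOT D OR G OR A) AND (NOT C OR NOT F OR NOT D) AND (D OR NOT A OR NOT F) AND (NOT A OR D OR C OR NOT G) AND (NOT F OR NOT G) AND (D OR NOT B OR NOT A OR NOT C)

A=true,  B=false,  C=true,  D=true,  E=false,  F=false,  G=false

Case B = false:
Unit clause (NOT G) forces G = false.
Unit clause (NOT F) forces F = false.
Unit clause (NOT E) forces E = false.
Case D = true:
Unit clause (A) forces A = true.
Every clause is now satisfied; C is unconstrained.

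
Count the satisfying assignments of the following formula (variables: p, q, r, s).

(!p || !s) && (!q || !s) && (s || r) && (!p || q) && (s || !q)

3

There are 2^4 = 16 truth assignments over (p, q, r, s).
Check each against the 5 clauses (columns in the order p, q, r, s):
  F F F F  ✗ fails (s || r)
  F F F T  ✓ satisfies all
  F F T F  ✓ satisfies all
  F F T T  ✓ satisfies all
  F T F F  ✗ fails (s || r)
  F T F T  ✗ fails (!q || !s)
  F T T F  ✗ fails (s || !q)
  F T T T  ✗ fails (!q || !s)
  T F F F  ✗ fails (s || r)
  T F F T  ✗ fails (!p || !s)
  T F T F  ✗ fails (!p || q)
  T F T T  ✗ fails (!p || !s)
  T T F F  ✗ fails (s || r)
  T T F T  ✗ fails (!p || !s)
  T T T F  ✗ fails (s || !q)
  T T T T  ✗ fails (!p || !s)
3 of the 16 rows are models.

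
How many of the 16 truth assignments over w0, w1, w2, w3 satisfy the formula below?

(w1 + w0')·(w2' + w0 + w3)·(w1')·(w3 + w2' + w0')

3

There are 2^4 = 16 truth assignments over (w0, w1, w2, w3).
Check each against the 4 clauses (columns in the order w0, w1, w2, w3):
  F F F F  ✓ satisfies all
  F F F T  ✓ satisfies all
  F F T F  ✗ fails (w2' + w0 + w3)
  F F T T  ✓ satisfies all
  F T F F  ✗ fails (w1')
  F T F T  ✗ fails (w1')
  F T T F  ✗ fails (w2' + w0 + w3)
  F T T T  ✗ fails (w1')
  T F F F  ✗ fails (w1 + w0')
  T F F T  ✗ fails (w1 + w0')
  T F T F  ✗ fails (w1 + w0')
  T F T T  ✗ fails (w1 + w0')
  T T F F  ✗ fails (w1')
  T T F T  ✗ fails (w1')
  T T T F  ✗ fails (w1')
  T T T T  ✗ fails (w1')
3 of the 16 rows are models.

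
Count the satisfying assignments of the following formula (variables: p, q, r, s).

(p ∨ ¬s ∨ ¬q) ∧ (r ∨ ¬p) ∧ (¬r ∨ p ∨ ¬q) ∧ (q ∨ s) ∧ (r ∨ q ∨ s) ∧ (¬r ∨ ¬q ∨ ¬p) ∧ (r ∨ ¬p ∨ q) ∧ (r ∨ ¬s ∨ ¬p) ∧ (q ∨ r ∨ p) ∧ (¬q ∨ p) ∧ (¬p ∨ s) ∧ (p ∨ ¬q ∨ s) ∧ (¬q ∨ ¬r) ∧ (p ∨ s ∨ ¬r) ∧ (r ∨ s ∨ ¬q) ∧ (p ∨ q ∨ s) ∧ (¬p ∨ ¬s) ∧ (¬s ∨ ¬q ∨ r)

1

There are 2^4 = 16 truth assignments over (p, q, r, s).
Check each against the 18 clauses (columns in the order p, q, r, s):
  F F F F  ✗ fails (q ∨ s)
  F F F T  ✗ fails (q ∨ r ∨ p)
  F F T F  ✗ fails (q ∨ s)
  F F T T  ✓ satisfies all
  F T F F  ✗ fails (¬q ∨ p)
  F T F T  ✗ fails (p ∨ ¬s ∨ ¬q)
  F T T F  ✗ fails (¬r ∨ p ∨ ¬q)
  F T T T  ✗ fails (p ∨ ¬s ∨ ¬q)
  T F F F  ✗ fails (r ∨ ¬p)
  T F F T  ✗ fails (r ∨ ¬p)
  T F T F  ✗ fails (q ∨ s)
  T F T T  ✗ fails (¬p ∨ ¬s)
  T T F F  ✗ fails (r ∨ ¬p)
  T T F T  ✗ fails (r ∨ ¬p)
  T T T F  ✗ fails (¬r ∨ ¬q ∨ ¬p)
  T T T T  ✗ fails (¬r ∨ ¬q ∨ ¬p)
1 of the 16 rows is a model.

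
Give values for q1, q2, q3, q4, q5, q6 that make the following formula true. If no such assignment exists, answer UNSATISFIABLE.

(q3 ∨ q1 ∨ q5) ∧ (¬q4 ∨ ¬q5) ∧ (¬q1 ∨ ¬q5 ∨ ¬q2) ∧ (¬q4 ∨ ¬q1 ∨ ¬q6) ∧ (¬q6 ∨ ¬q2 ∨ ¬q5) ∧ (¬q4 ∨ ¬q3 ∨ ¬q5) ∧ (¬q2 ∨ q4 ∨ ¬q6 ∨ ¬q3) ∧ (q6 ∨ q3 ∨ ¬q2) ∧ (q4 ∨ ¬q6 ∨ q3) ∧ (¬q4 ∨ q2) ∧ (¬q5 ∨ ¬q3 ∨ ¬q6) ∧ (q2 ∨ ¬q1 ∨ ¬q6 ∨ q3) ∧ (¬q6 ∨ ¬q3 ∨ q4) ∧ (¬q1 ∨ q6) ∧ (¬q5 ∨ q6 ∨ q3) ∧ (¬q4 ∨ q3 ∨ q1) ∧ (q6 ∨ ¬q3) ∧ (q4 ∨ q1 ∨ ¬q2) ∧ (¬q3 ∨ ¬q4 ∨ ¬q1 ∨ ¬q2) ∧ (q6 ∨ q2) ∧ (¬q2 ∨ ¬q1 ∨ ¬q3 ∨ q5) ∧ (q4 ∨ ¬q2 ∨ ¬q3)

Suppose q4 = True.
Unit clause (¬q5) forces q5 = False.
Unit clause (q2) forces q2 = True.
Suppose q3 = True.
Unit clause (q6) forces q6 = True.
Unit clause (¬q1) forces q1 = False.
This assignment satisfies each clause.

q1=False; q2=True; q3=True; q4=True; q5=False; q6=True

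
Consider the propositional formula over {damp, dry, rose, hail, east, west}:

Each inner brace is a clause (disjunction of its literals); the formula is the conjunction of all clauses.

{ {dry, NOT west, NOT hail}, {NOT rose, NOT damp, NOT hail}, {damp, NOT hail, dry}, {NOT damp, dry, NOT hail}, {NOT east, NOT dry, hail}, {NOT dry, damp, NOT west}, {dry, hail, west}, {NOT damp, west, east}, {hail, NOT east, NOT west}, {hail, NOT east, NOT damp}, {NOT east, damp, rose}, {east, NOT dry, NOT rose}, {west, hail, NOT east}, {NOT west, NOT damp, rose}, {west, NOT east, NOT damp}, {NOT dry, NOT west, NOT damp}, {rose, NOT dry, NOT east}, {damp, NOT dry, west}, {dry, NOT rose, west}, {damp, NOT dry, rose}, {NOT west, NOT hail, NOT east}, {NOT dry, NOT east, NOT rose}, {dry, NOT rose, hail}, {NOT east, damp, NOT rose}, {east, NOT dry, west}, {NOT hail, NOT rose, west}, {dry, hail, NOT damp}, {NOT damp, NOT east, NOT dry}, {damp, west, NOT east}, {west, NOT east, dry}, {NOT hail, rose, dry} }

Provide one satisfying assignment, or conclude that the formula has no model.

damp=false, dry=false, rose=false, hail=false, east=false, west=true

Case dry = false:
Case west = true:
Unit clause (NOT hail) forces hail = false.
Unit clause (NOT east) forces east = false.
Unit clause (NOT rose) forces rose = false.
Unit clause (NOT damp) forces damp = false.
This assignment satisfies each clause.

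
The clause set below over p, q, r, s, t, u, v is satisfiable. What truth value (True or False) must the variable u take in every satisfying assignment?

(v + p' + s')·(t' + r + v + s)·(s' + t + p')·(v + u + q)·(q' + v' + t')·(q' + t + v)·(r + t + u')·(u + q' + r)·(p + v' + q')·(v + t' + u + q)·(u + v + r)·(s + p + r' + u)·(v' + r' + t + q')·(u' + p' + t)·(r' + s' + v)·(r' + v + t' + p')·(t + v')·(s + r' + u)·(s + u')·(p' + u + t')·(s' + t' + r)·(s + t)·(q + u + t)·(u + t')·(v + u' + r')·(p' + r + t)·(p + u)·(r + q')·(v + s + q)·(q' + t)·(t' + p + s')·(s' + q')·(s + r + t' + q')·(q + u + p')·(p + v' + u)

True

Suppose u = 0.
The clause (t') is unit, so t = 0.
The clause (v') is unit, so v = 0.
The clause (q) is unit, so q = 1.
But (q') is also a unit clause — contradiction.
So every satisfying assignment has u = True.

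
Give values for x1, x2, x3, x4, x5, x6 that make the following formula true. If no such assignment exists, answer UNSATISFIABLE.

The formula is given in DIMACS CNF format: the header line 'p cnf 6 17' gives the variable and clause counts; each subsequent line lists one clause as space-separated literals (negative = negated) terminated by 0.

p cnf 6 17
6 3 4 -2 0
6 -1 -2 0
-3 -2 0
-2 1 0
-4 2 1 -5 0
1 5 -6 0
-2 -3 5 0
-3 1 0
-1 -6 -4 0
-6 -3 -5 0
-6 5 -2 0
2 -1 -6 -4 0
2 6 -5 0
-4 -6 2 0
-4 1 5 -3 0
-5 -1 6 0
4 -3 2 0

x1 ↦ True, x2 ↦ True, x3 ↦ False, x4 ↦ False, x5 ↦ True, x6 ↦ True

Try x3 = False.
Try x2 = True.
From the singleton clause (x1), x1 = True.
From the singleton clause (x6), x6 = True.
From the singleton clause (¬x4), x4 = False.
From the singleton clause (x5), x5 = True.
Every clause now holds.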